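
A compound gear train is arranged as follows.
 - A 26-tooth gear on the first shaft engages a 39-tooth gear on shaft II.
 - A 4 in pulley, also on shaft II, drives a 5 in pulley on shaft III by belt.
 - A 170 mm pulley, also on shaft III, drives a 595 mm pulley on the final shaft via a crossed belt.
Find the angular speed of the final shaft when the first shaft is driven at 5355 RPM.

816 RPM

gear mesh 39/26 = 1.5 → 5355/1.5 = 3570 RPM
belt 5/4 = 1.25 → 3570/1.25 = 2856 RPM
belt 595/170 = 3.5 → 2856/3.5 = 816 RPM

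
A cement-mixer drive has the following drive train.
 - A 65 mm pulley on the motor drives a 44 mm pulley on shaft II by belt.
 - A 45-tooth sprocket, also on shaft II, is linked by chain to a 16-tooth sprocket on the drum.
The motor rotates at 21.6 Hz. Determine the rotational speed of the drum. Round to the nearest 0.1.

Belt: ratio = 44/65 = 0.67692, so shaft II turns at 21.6 / 0.67692 = 31.909 Hz.
Chain: ratio = 16/45 = 0.35556, so the drum turns at 31.909 / 0.35556 = 89.744 Hz.

89.7 Hz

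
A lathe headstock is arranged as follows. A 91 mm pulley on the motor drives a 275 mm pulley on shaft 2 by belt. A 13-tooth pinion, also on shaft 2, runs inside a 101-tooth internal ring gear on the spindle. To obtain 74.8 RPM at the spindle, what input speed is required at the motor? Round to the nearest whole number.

Overall ratio R = 3.022 × 7.7692 = 23.478.
Required input speed = output speed × R = 74.8 × 23.478 = 1756.2 RPM.

1756 RPM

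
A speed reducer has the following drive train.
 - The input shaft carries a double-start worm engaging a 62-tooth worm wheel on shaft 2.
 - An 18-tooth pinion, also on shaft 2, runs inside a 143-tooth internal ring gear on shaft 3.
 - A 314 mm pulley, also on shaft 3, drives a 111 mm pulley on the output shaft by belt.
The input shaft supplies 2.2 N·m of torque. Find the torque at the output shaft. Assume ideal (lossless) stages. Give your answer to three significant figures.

After the worm (62/2): 2.2 × 31 = 68.2 N·m
After the internal gear (143/18): 68.2 × 7.9444 = 541.81 N·m
After the belt (111/314): 541.81 × 0.3535 = 191.53 N·m

192 N·m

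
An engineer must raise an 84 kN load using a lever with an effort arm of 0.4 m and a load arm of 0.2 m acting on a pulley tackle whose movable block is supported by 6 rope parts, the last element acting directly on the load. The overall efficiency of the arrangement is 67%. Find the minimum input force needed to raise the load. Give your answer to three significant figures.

10.4 kN

Lever MA = effort arm / load arm = 0.4/0.2 = 2.
Block-and-tackle MA = number of supporting rope parts = 6.
Combined ideal MA = 2 × 6 = 12.
Actual MA = 12 × 0.67 = 8.04.
Effort = load / actual MA = 84 / 8.04 = 10.448 kN.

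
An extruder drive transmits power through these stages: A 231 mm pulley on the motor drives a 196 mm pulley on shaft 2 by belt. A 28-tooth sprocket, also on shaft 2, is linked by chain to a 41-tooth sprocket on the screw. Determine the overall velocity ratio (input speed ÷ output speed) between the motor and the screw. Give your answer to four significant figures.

Each stage contributes driven/driver: belt 196/231 = 0.84848, chain 41/28 = 1.4643.
Overall: 0.84848 × 1.4643 = 1.2424.

1.242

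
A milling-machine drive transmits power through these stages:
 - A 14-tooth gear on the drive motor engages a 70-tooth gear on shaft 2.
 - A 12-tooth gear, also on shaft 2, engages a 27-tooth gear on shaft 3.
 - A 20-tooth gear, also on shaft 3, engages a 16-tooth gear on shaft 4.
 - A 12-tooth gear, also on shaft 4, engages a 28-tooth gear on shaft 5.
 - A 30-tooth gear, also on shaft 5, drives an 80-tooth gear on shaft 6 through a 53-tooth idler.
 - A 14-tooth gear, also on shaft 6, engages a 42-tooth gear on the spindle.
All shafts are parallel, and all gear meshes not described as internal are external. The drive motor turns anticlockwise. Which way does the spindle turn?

clockwise

the drive motor → shaft 2: external mesh, 1 reversal → CW.
shaft 2 → shaft 3: external mesh, 1 reversal → CCW.
shaft 3 → shaft 4: external mesh, 1 reversal → CW.
shaft 4 → shaft 5: external mesh, 1 reversal → CCW.
shaft 5 → shaft 6: driver → idler → driven is 2 external meshes, 2 reversals → CCW.
shaft 6 → the spindle: external mesh, 1 reversal → CW.
7 reversals in total — an odd number — so the spindle turns opposite to the drive motor.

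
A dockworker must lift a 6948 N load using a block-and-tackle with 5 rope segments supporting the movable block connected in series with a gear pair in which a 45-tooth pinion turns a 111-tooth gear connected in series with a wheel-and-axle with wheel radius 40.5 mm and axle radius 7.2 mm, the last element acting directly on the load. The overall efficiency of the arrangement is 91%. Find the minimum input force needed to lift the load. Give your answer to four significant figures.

110.1 N

Block-and-tackle MA = number of supporting rope parts = 5.
Gear pair MA = 111/45 = 2.4667.
Wheel-and-axle MA = R/r = 40.5/7.2 = 5.625.
Combined ideal MA = 5 × 2.4667 × 5.625 = 69.375.
Actual MA = 69.375 × 0.91 = 63.131.
Effort = load / actual MA = 6948 / 63.131 = 110.06 N.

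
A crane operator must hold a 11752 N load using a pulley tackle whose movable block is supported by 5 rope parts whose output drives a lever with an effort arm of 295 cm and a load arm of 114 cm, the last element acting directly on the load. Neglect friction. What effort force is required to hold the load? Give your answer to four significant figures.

908.3 N

Block-and-tackle MA = number of supporting rope parts = 5.
Lever MA = effort arm / load arm = 295/114 = 2.5877.
Combined ideal MA = 5 × 2.5877 = 12.939.
Effort = load / MA = 11752 / 12.939 = 908.29 N.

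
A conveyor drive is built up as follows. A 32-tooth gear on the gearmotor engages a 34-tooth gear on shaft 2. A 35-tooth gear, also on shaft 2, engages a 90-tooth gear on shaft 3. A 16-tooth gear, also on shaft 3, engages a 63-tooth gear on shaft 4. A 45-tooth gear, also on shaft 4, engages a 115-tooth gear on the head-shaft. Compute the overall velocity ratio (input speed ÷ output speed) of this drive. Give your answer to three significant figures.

Each stage contributes driven/driver: gear mesh 34/32 = 1.0625, gear mesh 90/35 = 2.5714, gear mesh 63/16 = 3.9375, gear mesh 115/45 = 2.5556.
Overall: 1.0625 × 2.5714 × 3.9375 × 2.5556 = 27.492.

27.5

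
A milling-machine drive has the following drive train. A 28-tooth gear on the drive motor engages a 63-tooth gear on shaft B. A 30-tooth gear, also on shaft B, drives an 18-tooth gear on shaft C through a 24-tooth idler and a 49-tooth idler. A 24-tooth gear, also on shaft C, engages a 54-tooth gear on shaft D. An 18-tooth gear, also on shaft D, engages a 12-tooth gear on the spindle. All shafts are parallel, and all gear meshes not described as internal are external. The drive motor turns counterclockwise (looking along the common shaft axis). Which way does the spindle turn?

the drive motor → shaft B: external mesh, 1 reversal → CW.
shaft B → shaft C: driver → idler → idler → driven is 3 external meshes, 3 reversals → CCW.
shaft C → shaft D: external mesh, 1 reversal → CW.
shaft D → the spindle: external mesh, 1 reversal → CCW.
6 reversals in total — an even number — so the spindle turns the same way as the drive motor.

counterclockwise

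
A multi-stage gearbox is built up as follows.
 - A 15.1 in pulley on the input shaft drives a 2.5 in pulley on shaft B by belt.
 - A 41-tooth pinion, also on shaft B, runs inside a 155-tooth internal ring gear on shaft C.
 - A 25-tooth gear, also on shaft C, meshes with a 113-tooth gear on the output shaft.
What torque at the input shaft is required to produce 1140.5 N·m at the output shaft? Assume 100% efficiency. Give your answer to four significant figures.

Overall ratio R = 0.16556 × 3.7805 × 4.52 = 2.8291.
Input torque = output torque / R = 1140.5 / 2.8291 = 403.13 N·m.

403.1 N·m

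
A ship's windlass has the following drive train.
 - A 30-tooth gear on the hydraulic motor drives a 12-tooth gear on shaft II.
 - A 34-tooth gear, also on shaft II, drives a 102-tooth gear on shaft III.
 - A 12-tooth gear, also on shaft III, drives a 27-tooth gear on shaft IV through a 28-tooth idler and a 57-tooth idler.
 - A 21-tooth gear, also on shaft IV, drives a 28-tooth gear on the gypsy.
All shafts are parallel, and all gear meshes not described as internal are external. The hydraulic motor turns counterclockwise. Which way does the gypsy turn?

counterclockwise

the hydraulic motor → shaft II: external mesh, 1 reversal → CW.
shaft II → shaft III: external mesh, 1 reversal → CCW.
shaft III → shaft IV: driver → idler → idler → driven is 3 external meshes, 3 reversals → CW.
shaft IV → the gypsy: external mesh, 1 reversal → CCW.
6 reversals in total — an even number — so the gypsy turns the same way as the hydraulic motor.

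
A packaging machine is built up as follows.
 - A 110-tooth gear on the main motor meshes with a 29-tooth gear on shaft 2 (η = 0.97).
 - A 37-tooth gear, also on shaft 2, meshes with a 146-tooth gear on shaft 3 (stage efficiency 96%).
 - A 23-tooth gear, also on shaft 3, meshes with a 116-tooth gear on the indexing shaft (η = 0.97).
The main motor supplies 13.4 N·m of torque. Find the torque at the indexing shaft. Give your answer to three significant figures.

Gear mesh: ratio = 29/110 = 0.26364; torque at shaft 2 = 13.4 × 0.26364 × 0.97 = 3.4267 N·m.
Gear mesh: ratio = 146/37 = 3.9459; torque at shaft 3 = 3.4267 × 3.9459 × 0.96 = 12.981 N·m.
Gear mesh: ratio = 116/23 = 5.0435; torque at the indexing shaft = 12.981 × 5.0435 × 0.97 = 63.505 N·m.

63.5 N·m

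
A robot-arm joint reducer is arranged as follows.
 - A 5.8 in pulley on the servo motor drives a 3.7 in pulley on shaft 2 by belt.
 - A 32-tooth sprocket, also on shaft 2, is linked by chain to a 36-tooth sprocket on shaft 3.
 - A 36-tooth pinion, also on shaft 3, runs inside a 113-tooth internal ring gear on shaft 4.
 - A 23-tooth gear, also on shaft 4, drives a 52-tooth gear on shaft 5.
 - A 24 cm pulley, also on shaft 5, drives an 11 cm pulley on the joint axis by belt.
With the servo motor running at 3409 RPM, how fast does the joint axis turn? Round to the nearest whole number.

1460 RPM

belt 3.7/5.8 = 0.63793 → 3409/0.63793 = 5343.8 RPM
chain 36/32 = 1.125 → 5343.8/1.125 = 4750.1 RPM
internal gear 113/36 = 3.1389 → 4750.1/3.1389 = 1513.3 RPM
gear mesh 52/23 = 2.2609 → 1513.3/2.2609 = 669.34 RPM
belt 11/24 = 0.45833 → 669.34/0.45833 = 1460.4 RPM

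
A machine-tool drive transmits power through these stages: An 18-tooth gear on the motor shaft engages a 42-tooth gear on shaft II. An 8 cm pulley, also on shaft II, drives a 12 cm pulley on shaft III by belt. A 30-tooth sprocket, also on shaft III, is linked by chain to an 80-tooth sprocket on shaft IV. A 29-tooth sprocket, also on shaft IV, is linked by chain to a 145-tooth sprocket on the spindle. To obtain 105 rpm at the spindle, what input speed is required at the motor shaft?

Overall ratio R = 2.3333 × 1.5 × 2.6667 × 5 = 46.667.
Required input speed = output speed × R = 105 × 46.667 = 4900 rpm.

4900 rpm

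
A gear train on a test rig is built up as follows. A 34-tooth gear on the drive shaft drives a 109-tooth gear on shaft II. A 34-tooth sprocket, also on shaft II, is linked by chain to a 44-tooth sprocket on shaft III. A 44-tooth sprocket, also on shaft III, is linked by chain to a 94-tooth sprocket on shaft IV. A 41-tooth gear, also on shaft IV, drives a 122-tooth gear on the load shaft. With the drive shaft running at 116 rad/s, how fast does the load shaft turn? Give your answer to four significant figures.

the drive shaft → shaft II (gear mesh, 109/34): 116 ÷ 3.2059 = 36.183 rad/s
shaft II → shaft III (chain, 44/34): 36.183 ÷ 1.2941 = 27.96 rad/s
shaft III → shaft IV (chain, 94/44): 27.96 ÷ 2.1364 = 13.088 rad/s
shaft IV → the load shaft (gear mesh, 122/41): 13.088 ÷ 2.9756 = 4.3983 rad/s

4.398 rad/s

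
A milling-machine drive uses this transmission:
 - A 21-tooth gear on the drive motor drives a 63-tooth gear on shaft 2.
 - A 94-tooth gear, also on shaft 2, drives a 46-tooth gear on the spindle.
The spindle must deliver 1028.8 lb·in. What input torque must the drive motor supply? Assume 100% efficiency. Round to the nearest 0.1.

700.8 lb·in

Overall ratio R = 3 × 0.48936 = 1.4681.
Input torque = output torque / R = 1028.8 / 1.4681 = 700.78 lb·in.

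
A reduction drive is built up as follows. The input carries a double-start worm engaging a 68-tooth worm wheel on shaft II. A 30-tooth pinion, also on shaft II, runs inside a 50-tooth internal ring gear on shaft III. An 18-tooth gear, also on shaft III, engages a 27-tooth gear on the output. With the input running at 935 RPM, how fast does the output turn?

the input → shaft II (worm, 68/2): 935 ÷ 34 = 27.5 RPM
shaft II → shaft III (internal gear, 50/30): 27.5 ÷ 1.6667 = 16.5 RPM
shaft III → the output (gear mesh, 27/18): 16.5 ÷ 1.5 = 11 RPM

11 RPM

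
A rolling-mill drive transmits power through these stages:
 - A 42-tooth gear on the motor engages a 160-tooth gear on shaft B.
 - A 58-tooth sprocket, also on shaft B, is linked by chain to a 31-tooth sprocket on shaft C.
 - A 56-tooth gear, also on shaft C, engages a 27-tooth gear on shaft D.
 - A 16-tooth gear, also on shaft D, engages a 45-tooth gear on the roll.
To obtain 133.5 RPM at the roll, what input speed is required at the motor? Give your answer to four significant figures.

368.6 RPM

Overall ratio R = 3.8095 × 0.53448 × 0.48214 × 2.8125 = 2.761.
Required input speed = output speed × R = 133.5 × 2.761 = 368.6 RPM.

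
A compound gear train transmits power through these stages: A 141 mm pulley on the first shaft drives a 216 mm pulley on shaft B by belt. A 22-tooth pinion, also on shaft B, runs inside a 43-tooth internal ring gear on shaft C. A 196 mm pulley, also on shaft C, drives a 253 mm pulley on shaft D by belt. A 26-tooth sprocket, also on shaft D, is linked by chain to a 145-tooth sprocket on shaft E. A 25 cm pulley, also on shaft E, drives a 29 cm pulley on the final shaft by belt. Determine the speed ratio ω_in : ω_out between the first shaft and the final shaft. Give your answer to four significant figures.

25.00

Each stage contributes driven/driver: belt 216/141 = 1.5319, internal gear 43/22 = 1.9545, belt 253/196 = 1.2908, chain 145/26 = 5.5769, belt 29/25 = 1.16.
Overall: 1.5319 × 1.9545 × 1.2908 × 5.5769 × 1.16 = 25.003.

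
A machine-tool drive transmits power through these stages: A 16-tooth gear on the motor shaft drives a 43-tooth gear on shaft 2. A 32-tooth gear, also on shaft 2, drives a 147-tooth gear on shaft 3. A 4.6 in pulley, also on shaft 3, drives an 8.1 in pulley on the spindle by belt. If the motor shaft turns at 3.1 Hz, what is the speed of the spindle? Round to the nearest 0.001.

0.143 Hz

the motor shaft → shaft 2 (gear mesh, 43/16): 3.1 ÷ 2.6875 = 1.1535 Hz
shaft 2 → shaft 3 (gear mesh, 147/32): 1.1535 ÷ 4.5938 = 0.2511 Hz
shaft 3 → the spindle (belt, 8.1/4.6): 0.2511 ÷ 1.7609 = 0.1426 Hz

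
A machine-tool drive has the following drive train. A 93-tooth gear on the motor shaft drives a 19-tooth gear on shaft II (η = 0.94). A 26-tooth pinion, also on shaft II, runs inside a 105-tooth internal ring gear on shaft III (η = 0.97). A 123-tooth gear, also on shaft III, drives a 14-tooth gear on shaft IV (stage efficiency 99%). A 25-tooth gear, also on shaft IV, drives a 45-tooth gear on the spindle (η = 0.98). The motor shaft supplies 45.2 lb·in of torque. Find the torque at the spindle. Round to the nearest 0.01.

6.76 lb·in

Gear mesh: ratio = 19/93 = 0.2043; torque at shaft II = 45.2 × 0.2043 × 0.94 = 8.6803 lb·in.
Internal gear: ratio = 105/26 = 4.0385; torque at shaft III = 8.6803 × 4.0385 × 0.97 = 34.004 lb·in.
Gear mesh: ratio = 14/123 = 0.11382; torque at shaft IV = 34.004 × 0.11382 × 0.99 = 3.8316 lb·in.
Gear mesh: ratio = 45/25 = 1.8; torque at the spindle = 3.8316 × 1.8 × 0.98 = 6.759 lb·in.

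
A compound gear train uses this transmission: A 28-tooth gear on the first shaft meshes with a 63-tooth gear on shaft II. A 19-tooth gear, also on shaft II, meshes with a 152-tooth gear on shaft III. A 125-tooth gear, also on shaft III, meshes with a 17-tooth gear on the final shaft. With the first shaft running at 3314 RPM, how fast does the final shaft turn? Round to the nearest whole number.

1354 RPM

Gear mesh: ratio = 63/28 = 2.25, so shaft II turns at 3314 / 2.25 = 1472.9 RPM.
Gear mesh: ratio = 152/19 = 8, so shaft III turns at 1472.9 / 8 = 184.11 RPM.
Gear mesh: ratio = 17/125 = 0.136, so the final shaft turns at 184.11 / 0.136 = 1353.8 RPM.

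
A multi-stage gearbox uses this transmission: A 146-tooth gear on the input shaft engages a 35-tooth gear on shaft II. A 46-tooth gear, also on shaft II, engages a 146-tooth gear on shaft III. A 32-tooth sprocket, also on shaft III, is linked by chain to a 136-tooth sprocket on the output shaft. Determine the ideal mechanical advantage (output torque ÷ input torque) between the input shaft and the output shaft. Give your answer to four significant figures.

Each stage contributes driven/driver: gear mesh 35/146 = 0.23973, gear mesh 146/46 = 3.1739, chain 136/32 = 4.25.
Overall: 0.23973 × 3.1739 × 4.25 = 3.2337.

3.234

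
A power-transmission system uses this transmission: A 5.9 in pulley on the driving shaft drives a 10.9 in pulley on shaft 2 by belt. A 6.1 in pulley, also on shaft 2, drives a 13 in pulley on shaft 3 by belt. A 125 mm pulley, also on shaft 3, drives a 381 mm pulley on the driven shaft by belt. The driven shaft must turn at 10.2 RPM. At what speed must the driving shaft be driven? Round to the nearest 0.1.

122.4 RPM

Overall ratio R = 1.8475 × 2.1311 × 3.048 = 12.001.
Required input speed = output speed × R = 10.2 × 12.001 = 122.41 RPM.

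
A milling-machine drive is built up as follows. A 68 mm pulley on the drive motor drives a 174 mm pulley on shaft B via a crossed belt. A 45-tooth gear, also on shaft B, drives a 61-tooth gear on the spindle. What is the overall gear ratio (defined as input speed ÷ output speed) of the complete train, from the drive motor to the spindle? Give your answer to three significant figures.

3.47

Each stage contributes driven/driver: belt 174/68 = 2.5588, gear mesh 61/45 = 1.3556.
Overall: 2.5588 × 1.3556 = 3.4686.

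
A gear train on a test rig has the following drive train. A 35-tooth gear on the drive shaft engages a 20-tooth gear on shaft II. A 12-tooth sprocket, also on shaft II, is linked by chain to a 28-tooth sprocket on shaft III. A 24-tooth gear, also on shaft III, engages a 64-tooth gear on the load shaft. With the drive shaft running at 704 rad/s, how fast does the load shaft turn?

198 rad/s

the drive shaft → shaft II (gear mesh, 20/35): 704 ÷ 0.57143 = 1232 rad/s
shaft II → shaft III (chain, 28/12): 1232 ÷ 2.3333 = 528 rad/s
shaft III → the load shaft (gear mesh, 64/24): 528 ÷ 2.6667 = 198 rad/s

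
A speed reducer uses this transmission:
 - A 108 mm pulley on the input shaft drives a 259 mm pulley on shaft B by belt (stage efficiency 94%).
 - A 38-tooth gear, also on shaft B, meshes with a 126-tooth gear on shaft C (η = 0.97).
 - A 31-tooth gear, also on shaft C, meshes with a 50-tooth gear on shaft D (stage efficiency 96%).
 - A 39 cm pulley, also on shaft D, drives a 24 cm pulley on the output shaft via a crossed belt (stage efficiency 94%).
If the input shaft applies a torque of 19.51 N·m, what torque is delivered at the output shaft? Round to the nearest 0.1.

belt 259/108 = 2.3981 → τ = 19.51·2.3981·0.94 = 43.981 N·m
gear mesh 126/38 = 3.3158 → τ = 43.981·3.3158·0.97 = 141.46 N·m
gear mesh 50/31 = 1.6129 → τ = 141.46·1.6129·0.96 = 219.03 N·m
belt 24/39 = 0.61538 → τ = 219.03·0.61538·0.94 = 126.7 N·m

126.7 N·m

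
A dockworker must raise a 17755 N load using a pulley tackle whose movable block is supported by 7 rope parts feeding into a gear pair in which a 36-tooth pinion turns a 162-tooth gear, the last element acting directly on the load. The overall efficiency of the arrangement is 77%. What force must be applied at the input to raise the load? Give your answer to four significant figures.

732.0 N

Block-and-tackle MA = number of supporting rope parts = 7.
Gear pair MA = 162/36 = 4.5.
Combined ideal MA = 7 × 4.5 = 31.5.
Actual MA = 31.5 × 0.77 = 24.255.
Effort = load / actual MA = 17755 / 24.255 = 732.01 N.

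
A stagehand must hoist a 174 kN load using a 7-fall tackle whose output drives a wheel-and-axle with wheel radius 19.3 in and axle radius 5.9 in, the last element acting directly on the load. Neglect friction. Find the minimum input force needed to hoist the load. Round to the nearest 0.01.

7.60 kN

Block-and-tackle MA = number of supporting rope parts = 7.
Wheel-and-axle MA = R/r = 19.3/5.9 = 3.2712.
Combined ideal MA = 7 × 3.2712 = 22.898.
Effort = load / MA = 174 / 22.898 = 7.5988 kN.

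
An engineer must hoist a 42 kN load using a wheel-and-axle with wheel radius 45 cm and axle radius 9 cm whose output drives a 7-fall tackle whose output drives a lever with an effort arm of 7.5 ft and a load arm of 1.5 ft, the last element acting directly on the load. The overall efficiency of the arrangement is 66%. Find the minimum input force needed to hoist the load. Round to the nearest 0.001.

0.364 kN

Wheel-and-axle MA = R/r = 45/9 = 5.
Block-and-tackle MA = number of supporting rope parts = 7.
Lever MA = effort arm / load arm = 7.5/1.5 = 5.
Combined ideal MA = 5 × 7 × 5 = 175.
Actual MA = 175 × 0.66 = 115.5.
Effort = load / actual MA = 42 / 115.5 = 0.36364 kN.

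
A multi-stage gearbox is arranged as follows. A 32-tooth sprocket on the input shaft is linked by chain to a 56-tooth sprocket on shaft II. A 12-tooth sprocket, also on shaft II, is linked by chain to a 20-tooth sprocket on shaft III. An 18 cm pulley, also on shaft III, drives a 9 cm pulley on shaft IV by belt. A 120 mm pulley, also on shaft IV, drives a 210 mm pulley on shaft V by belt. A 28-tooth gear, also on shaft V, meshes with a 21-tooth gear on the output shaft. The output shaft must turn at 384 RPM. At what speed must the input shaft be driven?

Overall ratio R = 1.75 × 1.6667 × 0.5 × 1.75 × 0.75 = 1.9141.
Required input speed = output speed × R = 384 × 1.9141 = 735 RPM.

735 RPM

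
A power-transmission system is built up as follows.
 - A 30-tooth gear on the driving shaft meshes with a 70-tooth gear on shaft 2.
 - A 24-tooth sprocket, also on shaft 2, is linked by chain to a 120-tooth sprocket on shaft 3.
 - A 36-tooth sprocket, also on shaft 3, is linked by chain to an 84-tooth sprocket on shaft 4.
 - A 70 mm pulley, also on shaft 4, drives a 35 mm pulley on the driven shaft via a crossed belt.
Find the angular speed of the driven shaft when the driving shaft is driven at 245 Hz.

18 Hz

Gear mesh: ratio = 70/30 = 2.3333, so shaft 2 turns at 245 / 2.3333 = 105 Hz.
Chain: ratio = 120/24 = 5, so shaft 3 turns at 105 / 5 = 21 Hz.
Chain: ratio = 84/36 = 2.3333, so shaft 4 turns at 21 / 2.3333 = 9 Hz.
Belt: ratio = 35/70 = 0.5, so the driven shaft turns at 9 / 0.5 = 18 Hz.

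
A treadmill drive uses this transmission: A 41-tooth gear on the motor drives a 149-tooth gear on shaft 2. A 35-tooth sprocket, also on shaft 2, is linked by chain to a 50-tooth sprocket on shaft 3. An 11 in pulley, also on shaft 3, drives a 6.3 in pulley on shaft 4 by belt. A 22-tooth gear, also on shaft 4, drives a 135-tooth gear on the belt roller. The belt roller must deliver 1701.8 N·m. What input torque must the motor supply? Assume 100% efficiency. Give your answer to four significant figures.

Overall ratio R = 3.6341 × 1.4286 × 0.57273 × 6.1364 = 18.246.
Input torque = output torque / R = 1701.8 / 18.246 = 93.271 N·m.

93.27 N·m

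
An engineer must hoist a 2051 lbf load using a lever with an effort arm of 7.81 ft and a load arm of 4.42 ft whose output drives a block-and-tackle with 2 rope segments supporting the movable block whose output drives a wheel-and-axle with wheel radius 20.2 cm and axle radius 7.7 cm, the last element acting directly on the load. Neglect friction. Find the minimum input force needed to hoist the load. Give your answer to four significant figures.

221.2 lbf

Lever MA = effort arm / load arm = 7.81/4.42 = 1.767.
Block-and-tackle MA = number of supporting rope parts = 2.
Wheel-and-axle MA = R/r = 20.2/7.7 = 2.6234.
Combined ideal MA = 1.767 × 2 × 2.6234 = 9.2708.
Effort = load / MA = 2051 / 9.2708 = 221.23 lbf.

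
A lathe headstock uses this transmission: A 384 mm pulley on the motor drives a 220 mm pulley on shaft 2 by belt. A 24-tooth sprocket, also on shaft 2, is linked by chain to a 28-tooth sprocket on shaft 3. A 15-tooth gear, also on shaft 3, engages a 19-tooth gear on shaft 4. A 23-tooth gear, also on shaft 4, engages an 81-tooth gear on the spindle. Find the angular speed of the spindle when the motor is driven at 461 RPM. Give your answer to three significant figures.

Belt: ratio = 220/384 = 0.57292, so shaft 2 turns at 461 / 0.57292 = 804.65 RPM.
Chain: ratio = 28/24 = 1.1667, so shaft 3 turns at 804.65 / 1.1667 = 689.7 RPM.
Gear mesh: ratio = 19/15 = 1.2667, so shaft 4 turns at 689.7 / 1.2667 = 544.5 RPM.
Gear mesh: ratio = 81/23 = 3.5217, so the spindle turns at 544.5 / 3.5217 = 154.61 RPM.

155 RPM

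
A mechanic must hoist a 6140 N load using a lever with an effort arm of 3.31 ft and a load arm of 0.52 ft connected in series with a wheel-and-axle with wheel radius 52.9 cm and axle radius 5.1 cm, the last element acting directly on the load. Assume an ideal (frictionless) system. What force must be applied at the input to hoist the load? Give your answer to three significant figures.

Lever MA = effort arm / load arm = 3.31/0.52 = 6.3654.
Wheel-and-axle MA = R/r = 52.9/5.1 = 10.373.
Combined ideal MA = 6.3654 × 10.373 = 66.025.
Effort = load / MA = 6140 / 66.025 = 92.995 N.

93.0 N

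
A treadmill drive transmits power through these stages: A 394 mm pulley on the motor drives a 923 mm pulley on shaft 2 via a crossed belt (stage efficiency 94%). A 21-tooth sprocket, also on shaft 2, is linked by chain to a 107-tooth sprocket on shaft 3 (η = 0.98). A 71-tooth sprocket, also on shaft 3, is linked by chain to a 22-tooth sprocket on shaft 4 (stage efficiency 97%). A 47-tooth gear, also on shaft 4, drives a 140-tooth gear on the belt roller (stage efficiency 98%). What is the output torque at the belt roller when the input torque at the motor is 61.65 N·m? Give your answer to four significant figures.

594.8 N·m

After the belt (923/394): 61.65 × 2.3426 × 0.94 = 135.76 N·m
After the chain (107/21): 135.76 × 5.0952 × 0.98 = 677.89 N·m
After the chain (22/71): 677.89 × 0.30986 × 0.97 = 203.75 N·m
After the gear mesh (140/47): 203.75 × 2.9787 × 0.98 = 594.77 N·m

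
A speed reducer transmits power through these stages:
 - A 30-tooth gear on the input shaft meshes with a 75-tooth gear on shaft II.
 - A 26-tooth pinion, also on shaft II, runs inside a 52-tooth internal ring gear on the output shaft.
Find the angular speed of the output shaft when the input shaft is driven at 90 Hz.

18 Hz

Gear mesh: ratio = 75/30 = 2.5, so shaft II turns at 90 / 2.5 = 36 Hz.
Internal gear: ratio = 52/26 = 2, so the output shaft turns at 36 / 2 = 18 Hz.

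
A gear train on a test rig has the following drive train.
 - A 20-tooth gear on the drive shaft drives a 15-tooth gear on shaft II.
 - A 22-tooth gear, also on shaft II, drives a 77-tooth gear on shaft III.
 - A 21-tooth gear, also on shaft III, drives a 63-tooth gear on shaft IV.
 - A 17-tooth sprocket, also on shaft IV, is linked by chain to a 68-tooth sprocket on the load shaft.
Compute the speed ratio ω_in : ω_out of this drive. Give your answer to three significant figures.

31.5

Each stage contributes driven/driver: gear mesh 15/20 = 0.75, gear mesh 77/22 = 3.5, gear mesh 63/21 = 3, chain 68/17 = 4.
Overall: 0.75 × 3.5 × 3 × 4 = 31.5.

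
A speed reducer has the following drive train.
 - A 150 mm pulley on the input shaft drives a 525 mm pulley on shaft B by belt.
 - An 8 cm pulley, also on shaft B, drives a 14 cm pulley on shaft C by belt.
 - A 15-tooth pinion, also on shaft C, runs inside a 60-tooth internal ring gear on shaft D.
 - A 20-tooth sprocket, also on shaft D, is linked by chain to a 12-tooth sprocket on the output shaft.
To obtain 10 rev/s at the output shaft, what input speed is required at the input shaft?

Overall ratio R = 3.5 × 1.75 × 4 × 0.6 = 14.7.
Required input speed = output speed × R = 10 × 14.7 = 147 rev/s.

147 rev/s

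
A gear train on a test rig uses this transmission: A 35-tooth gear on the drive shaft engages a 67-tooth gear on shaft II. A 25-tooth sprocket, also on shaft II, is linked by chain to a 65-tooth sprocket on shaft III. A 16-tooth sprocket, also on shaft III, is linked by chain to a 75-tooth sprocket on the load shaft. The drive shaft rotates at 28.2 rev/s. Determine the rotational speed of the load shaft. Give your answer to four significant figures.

1.209 rev/s

Gear mesh: ratio = 67/35 = 1.9143, so shaft II turns at 28.2 / 1.9143 = 14.731 rev/s.
Chain: ratio = 65/25 = 2.6, so shaft III turns at 14.731 / 2.6 = 5.6659 rev/s.
Chain: ratio = 75/16 = 4.6875, so the load shaft turns at 5.6659 / 4.6875 = 1.2087 rev/s.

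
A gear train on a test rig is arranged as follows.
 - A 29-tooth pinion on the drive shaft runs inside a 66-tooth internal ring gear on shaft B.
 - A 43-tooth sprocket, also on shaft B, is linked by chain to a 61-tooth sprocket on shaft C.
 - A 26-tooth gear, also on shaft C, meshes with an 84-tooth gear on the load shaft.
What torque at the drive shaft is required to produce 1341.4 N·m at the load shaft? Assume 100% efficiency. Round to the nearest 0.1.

Overall ratio R = 2.2759 × 1.4186 × 3.2308 = 10.431.
Input torque = output torque / R = 1341.4 / 10.431 = 128.6 N·m.

128.6 N·m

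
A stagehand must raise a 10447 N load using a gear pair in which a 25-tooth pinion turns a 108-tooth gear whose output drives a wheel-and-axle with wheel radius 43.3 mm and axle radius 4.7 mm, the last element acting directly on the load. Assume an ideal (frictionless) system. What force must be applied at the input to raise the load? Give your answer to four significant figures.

Gear pair MA = 108/25 = 4.32.
Wheel-and-axle MA = R/r = 43.3/4.7 = 9.2128.
Combined ideal MA = 4.32 × 9.2128 = 39.799.
Effort = load / MA = 10447 / 39.799 = 262.49 N.

262.5 N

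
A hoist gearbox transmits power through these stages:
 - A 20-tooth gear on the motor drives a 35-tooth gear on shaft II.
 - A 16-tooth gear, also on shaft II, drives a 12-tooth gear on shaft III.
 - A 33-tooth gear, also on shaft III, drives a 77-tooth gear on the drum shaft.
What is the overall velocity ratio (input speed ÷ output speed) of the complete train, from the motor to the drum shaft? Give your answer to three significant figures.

3.06

Each stage contributes driven/driver: gear mesh 35/20 = 1.75, gear mesh 12/16 = 0.75, gear mesh 77/33 = 2.3333.
Overall: 1.75 × 0.75 × 2.3333 = 3.0625.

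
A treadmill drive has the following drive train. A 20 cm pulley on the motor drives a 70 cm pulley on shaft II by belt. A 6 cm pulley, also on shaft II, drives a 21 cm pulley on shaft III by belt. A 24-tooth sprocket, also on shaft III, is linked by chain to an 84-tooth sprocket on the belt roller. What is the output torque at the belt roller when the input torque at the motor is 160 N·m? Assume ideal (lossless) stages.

6860 N·m

Belt: ratio = 70/20 = 3.5; torque at shaft II = 160 × 3.5 = 560 N·m.
Belt: ratio = 21/6 = 3.5; torque at shaft III = 560 × 3.5 = 1960 N·m.
Chain: ratio = 84/24 = 3.5; torque at the belt roller = 1960 × 3.5 = 6860 N·m.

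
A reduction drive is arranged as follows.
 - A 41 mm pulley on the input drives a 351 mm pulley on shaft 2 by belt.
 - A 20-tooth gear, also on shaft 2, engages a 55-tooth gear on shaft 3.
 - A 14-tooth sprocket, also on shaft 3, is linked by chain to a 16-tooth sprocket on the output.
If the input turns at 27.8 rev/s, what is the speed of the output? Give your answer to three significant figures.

belt 351/41 = 8.561 → 27.8/8.561 = 3.2473 rev/s
gear mesh 55/20 = 2.75 → 3.2473/2.75 = 1.1808 rev/s
chain 16/14 = 1.1429 → 1.1808/1.1429 = 1.0332 rev/s

1.03 rev/s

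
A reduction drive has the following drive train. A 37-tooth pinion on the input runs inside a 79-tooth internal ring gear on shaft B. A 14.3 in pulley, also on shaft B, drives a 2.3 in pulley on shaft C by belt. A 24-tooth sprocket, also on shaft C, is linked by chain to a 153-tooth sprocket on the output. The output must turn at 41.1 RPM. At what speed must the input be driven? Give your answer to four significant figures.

Overall ratio R = 2.1351 × 0.16084 × 6.375 = 2.1893.
Required input speed = output speed × R = 41.1 × 2.1893 = 89.979 RPM.

89.98 RPM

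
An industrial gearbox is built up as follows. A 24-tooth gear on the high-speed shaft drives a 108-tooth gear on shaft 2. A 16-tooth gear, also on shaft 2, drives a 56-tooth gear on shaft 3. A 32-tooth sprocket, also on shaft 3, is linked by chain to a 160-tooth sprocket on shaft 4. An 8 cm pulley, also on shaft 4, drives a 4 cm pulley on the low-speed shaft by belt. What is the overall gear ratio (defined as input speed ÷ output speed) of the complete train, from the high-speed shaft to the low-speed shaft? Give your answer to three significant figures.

39.4

Each stage contributes driven/driver: gear mesh 108/24 = 4.5, gear mesh 56/16 = 3.5, chain 160/32 = 5, belt 4/8 = 0.5.
Overall: 4.5 × 3.5 × 5 × 0.5 = 39.375.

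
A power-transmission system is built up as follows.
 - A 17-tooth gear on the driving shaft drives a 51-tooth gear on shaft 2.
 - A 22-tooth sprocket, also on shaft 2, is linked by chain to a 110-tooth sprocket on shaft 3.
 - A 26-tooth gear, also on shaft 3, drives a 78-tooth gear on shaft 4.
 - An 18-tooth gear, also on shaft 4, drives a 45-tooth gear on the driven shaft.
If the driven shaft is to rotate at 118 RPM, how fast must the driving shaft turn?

13275 RPM

Overall ratio R = 3 × 5 × 3 × 2.5 = 112.5.
Required input speed = output speed × R = 118 × 112.5 = 13275 RPM.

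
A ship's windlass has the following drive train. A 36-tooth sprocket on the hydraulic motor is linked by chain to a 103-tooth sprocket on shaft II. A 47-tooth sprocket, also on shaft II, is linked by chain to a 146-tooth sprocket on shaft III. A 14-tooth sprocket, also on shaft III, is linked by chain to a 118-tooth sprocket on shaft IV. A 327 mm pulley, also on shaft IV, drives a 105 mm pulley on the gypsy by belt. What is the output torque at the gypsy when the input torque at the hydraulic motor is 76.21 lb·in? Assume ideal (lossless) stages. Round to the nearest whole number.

chain 103/36 = 2.8611 → τ = 76.21·2.8611 = 218.05 lb·in
chain 146/47 = 3.1064 → τ = 218.05·3.1064 = 677.33 lb·in
chain 118/14 = 8.4286 → τ = 677.33·8.4286 = 5708.9 lb·in
belt 105/327 = 0.3211 → τ = 5708.9·0.3211 = 1833.1 lb·in

1833 lb·in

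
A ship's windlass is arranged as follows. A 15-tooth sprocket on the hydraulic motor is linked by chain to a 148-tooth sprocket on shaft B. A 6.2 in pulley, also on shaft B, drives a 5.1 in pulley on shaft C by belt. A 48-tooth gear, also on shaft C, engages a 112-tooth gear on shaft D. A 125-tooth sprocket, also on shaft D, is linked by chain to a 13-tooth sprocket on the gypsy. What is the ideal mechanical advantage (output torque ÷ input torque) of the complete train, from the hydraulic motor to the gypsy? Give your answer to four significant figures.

Each stage contributes driven/driver: chain 148/15 = 9.8667, belt 5.1/6.2 = 0.82258, gear mesh 112/48 = 2.3333, chain 13/125 = 0.104.
Overall: 9.8667 × 0.82258 × 2.3333 × 0.104 = 1.9695.

1.970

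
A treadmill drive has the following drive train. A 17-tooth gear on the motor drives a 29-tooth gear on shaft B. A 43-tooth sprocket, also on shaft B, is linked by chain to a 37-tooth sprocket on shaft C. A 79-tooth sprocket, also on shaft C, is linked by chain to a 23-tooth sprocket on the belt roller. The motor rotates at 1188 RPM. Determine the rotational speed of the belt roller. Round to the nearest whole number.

the motor → shaft B (gear mesh, 29/17): 1188 ÷ 1.7059 = 696.41 RPM
shaft B → shaft C (chain, 37/43): 696.41 ÷ 0.86047 = 809.35 RPM
shaft C → the belt roller (chain, 23/79): 809.35 ÷ 0.29114 = 2779.9 RPM

2780 RPM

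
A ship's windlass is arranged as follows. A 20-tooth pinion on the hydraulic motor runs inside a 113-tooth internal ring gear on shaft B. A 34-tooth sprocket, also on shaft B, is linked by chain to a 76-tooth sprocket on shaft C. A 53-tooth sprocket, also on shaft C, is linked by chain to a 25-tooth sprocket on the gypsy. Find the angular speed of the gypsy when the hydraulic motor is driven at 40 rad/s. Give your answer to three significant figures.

6.71 rad/s

the hydraulic motor → shaft B (internal gear, 113/20): 40 ÷ 5.65 = 7.0796 rad/s
shaft B → shaft C (chain, 76/34): 7.0796 ÷ 2.2353 = 3.1672 rad/s
shaft C → the gypsy (chain, 25/53): 3.1672 ÷ 0.4717 = 6.7145 rad/s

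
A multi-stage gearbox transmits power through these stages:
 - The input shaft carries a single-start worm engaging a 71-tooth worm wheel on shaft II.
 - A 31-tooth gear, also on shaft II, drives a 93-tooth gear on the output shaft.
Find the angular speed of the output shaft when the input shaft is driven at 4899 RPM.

23 RPM

worm 71/1 = 71 → 4899/71 = 69 RPM
gear mesh 93/31 = 3 → 69/3 = 23 RPM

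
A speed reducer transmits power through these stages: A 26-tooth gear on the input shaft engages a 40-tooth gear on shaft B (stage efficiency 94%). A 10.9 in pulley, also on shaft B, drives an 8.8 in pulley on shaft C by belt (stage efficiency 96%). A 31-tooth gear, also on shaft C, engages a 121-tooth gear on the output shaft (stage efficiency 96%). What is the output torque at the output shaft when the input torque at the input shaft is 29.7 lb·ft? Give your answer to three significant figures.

125 lb·ft

After the gear mesh (40/26): 29.7 × 1.5385 × 0.94 = 42.951 lb·ft
After the belt (8.8/10.9): 42.951 × 0.80734 × 0.96 = 33.289 lb·ft
After the gear mesh (121/31): 33.289 × 3.9032 × 0.96 = 124.74 lb·ft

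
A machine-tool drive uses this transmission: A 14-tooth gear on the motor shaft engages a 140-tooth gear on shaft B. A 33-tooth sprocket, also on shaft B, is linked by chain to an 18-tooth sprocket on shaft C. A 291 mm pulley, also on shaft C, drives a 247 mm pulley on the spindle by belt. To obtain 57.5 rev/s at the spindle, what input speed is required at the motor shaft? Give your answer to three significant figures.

Overall ratio R = 10 × 0.54545 × 0.8488 = 4.6298.
Required input speed = output speed × R = 57.5 × 4.6298 = 266.21 rev/s.

266 rev/s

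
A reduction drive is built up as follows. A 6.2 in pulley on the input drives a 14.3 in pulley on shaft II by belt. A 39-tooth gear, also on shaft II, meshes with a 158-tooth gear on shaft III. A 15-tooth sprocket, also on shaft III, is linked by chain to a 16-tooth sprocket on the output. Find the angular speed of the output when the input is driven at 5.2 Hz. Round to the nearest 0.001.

0.522 Hz

belt 14.3/6.2 = 2.3065 → 5.2/2.3065 = 2.2545 Hz
gear mesh 158/39 = 4.0513 → 2.2545/4.0513 = 0.5565 Hz
chain 16/15 = 1.0667 → 0.5565/1.0667 = 0.52172 Hz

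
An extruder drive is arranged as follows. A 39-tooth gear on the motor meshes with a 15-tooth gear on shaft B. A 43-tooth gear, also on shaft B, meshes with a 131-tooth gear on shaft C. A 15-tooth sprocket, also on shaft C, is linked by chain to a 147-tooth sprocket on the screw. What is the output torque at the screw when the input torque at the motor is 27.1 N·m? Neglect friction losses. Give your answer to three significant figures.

311 N·m

Gear mesh: ratio = 15/39 = 0.38462; torque at shaft B = 27.1 × 0.38462 = 10.423 N·m.
Gear mesh: ratio = 131/43 = 3.0465; torque at shaft C = 10.423 × 3.0465 = 31.754 N·m.
Chain: ratio = 147/15 = 9.8; torque at the screw = 31.754 × 9.8 = 311.19 N·m.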